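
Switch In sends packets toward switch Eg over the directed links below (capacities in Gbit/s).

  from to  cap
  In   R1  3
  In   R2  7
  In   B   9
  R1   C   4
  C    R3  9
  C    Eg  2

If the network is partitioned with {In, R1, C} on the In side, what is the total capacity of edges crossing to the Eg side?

Edges leaving {In, R1, C}: In→R2 (7), In→B (9), C→R3 (9), C→Eg (2).
Cut capacity = 7 + 9 + 9 + 2 = 27.

27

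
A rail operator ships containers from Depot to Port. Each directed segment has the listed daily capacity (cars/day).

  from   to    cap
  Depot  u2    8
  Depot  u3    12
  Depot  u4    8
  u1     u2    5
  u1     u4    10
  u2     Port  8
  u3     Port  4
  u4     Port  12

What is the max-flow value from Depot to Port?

20

Augment Depot→u2→Port: bottleneck 8, flow now 8.
Augment Depot→u3→Port: bottleneck 4, flow now 12.
Augment Depot→u4→Port: bottleneck 8, flow now 20.
No augmenting path remains; maximum flow = 20.
In the residual graph, reachable from Depot: {Depot, u3}.
Min-cut edges: Depot→u2 (8), Depot→u4 (8), u3→Port (4); capacity 8 + 8 + 4 = 20.
This cut is saturated, so no flow can exceed 20.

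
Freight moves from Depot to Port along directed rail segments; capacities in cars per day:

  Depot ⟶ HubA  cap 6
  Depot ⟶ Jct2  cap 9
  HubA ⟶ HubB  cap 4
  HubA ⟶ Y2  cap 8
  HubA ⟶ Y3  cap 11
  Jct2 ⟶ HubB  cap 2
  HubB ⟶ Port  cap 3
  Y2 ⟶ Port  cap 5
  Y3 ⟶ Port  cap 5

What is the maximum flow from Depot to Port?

Augment Depot→HubA→HubB→Port: bottleneck 3, flow now 3.
Augment Depot→HubA→Y2→Port: bottleneck 3, flow now 6.
Augment Depot→Jct2→HubB→HubA→Y2→Port: bottleneck 2, flow now 8. (uses reverse residual edge)
No augmenting path remains; maximum flow = 8.
In the residual graph, reachable from Depot: {Depot, Jct2}.
Min-cut edges: Depot→HubA (6), Jct2→HubB (2); capacity 6 + 2 = 8.
This cut is saturated, so no flow can exceed 8.

8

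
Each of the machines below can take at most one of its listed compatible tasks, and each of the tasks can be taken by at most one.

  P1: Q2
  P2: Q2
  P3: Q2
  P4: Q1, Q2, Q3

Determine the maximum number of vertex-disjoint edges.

2

Unit-capacity flow: source→left, listed edges, right→sink; max matching = max flow.
Augmenting path P1→Q2 (+1); matched 1.
Augmenting path P4→Q1 (+1); matched 2.
No augmenting path remains; maximum matching = 2.
König certificate: {P4, Q2} is a vertex cover of size 2 (every listed pair touches it), so no matching can be larger.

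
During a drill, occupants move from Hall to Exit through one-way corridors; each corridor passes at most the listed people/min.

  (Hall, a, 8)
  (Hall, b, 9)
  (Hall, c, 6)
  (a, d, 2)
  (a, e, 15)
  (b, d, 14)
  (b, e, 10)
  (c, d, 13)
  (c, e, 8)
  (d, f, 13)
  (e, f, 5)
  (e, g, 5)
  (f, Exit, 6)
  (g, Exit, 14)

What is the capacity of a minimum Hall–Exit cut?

Augment Hall→a→d→f→Exit: bottleneck 2, flow now 2.
Augment Hall→a→e→f→Exit: bottleneck 4, flow now 6.
Augment Hall→a→e→g→Exit: bottleneck 2, flow now 8.
Augment Hall→b→e→g→Exit: bottleneck 3, flow now 11.
No augmenting path remains; maximum flow = 11.
By max-flow min-cut, the minimum cut capacity equals the max flow.
In the residual graph, reachable from Hall: {Hall, a, b, c, d, e, f}.
Min-cut edges: e→g (5), f→Exit (6); capacity 5 + 6 = 11.

11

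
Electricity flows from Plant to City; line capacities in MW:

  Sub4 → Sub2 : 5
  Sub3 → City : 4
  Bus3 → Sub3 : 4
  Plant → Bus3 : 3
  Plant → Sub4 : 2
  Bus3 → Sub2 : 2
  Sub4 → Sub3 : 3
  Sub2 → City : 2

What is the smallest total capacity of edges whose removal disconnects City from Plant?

5

Augment Plant→Bus3→Sub3→City: bottleneck 3, flow now 3.
Augment Plant→Sub4→Sub3→City: bottleneck 1, flow now 4.
Augment Plant→Sub4→Sub2→City: bottleneck 1, flow now 5.
No augmenting path remains; maximum flow = 5.
By max-flow min-cut, the minimum cut capacity equals the max flow.
In the residual graph, reachable from Plant: {Plant}.
Min-cut edges: Plant→Bus3 (3), Plant→Sub4 (2); capacity 3 + 2 = 5.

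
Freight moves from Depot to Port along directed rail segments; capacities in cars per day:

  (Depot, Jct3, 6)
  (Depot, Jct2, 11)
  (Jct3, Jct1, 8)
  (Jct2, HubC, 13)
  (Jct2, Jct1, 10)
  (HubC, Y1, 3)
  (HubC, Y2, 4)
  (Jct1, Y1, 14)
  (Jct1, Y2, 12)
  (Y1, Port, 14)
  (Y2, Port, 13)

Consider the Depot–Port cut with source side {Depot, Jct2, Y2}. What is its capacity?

Edges leaving {Depot, Jct2, Y2}: Depot→Jct3 (6), Jct2→HubC (13), Jct2→Jct1 (10), Y2→Port (13).
Cut capacity = 6 + 13 + 10 + 13 = 42.

42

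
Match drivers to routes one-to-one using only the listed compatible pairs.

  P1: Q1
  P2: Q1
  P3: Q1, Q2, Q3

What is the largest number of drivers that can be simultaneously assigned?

Unit-capacity flow: source→left, listed edges, right→sink; max matching = max flow.
Augmenting path P1→Q1 (+1); matched 1.
Augmenting path P3→Q2 (+1); matched 2.
No augmenting path remains; maximum matching = 2.
König certificate: {P3, Q1} is a vertex cover of size 2 (every listed pair touches it), so no matching can be larger.

2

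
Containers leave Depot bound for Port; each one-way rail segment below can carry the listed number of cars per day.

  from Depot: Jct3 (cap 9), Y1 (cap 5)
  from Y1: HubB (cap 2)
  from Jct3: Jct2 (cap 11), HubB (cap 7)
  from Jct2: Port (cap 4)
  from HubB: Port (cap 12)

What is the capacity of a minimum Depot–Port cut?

Augment Depot→Y1→HubB→Port: bottleneck 2, flow now 2.
Augment Depot→Jct3→Jct2→Port: bottleneck 4, flow now 6.
Augment Depot→Jct3→HubB→Port: bottleneck 5, flow now 11.
No augmenting path remains; maximum flow = 11.
By max-flow min-cut, the minimum cut capacity equals the max flow.
In the residual graph, reachable from Depot: {Depot, Y1}.
Min-cut edges: Depot→Jct3 (9), Y1→HubB (2); capacity 9 + 2 = 11.

11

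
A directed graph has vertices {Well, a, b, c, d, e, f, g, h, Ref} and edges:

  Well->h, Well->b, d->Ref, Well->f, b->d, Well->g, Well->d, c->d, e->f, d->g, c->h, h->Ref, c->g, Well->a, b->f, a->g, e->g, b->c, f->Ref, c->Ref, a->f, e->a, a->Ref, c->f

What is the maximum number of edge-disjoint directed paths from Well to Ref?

5

Assign every edge capacity 1; by Menger, the answer equals the max flow.
Path Well→a→Ref (+1); total 1.
Path Well→d→Ref (+1); total 2.
Path Well→f→Ref (+1); total 3.
Path Well→h→Ref (+1); total 4.
Path Well→b→c→Ref (+1); total 5.
No residual Well→Ref path; max flow = 5.
Certifying cut of size 5: {Well→a, Well→b, Well→d, Well→f, Well→h}.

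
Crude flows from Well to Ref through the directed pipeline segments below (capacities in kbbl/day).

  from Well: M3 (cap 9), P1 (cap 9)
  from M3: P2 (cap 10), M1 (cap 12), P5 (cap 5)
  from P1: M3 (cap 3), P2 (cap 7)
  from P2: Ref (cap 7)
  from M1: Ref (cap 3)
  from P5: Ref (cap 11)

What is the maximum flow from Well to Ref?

15

Augment Well→M3→P2→Ref: bottleneck 7, flow now 7.
Augment Well→M3→M1→Ref: bottleneck 2, flow now 9.
Augment Well→P1→M3→M1→Ref: bottleneck 1, flow now 10.
Augment Well→P1→M3→P5→Ref: bottleneck 2, flow now 12.
Augment Well→P1→P2→M3→P5→Ref: bottleneck 3, flow now 15. (uses reverse residual edge)
No augmenting path remains; maximum flow = 15.
In the residual graph, reachable from Well: {Well, M3, P1, P2, M1}.
Min-cut edges: M3→P5 (5), P2→Ref (7), M1→Ref (3); capacity 5 + 7 + 3 = 15.
This cut is saturated, so no flow can exceed 15.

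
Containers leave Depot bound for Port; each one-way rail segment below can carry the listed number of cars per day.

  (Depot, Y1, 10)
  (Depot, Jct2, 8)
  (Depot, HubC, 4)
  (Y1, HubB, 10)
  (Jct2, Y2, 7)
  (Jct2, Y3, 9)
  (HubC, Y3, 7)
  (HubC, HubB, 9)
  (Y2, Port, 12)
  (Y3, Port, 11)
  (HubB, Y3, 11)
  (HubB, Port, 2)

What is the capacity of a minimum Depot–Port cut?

Augment Depot→Y1→HubB→Port: bottleneck 2, flow now 2.
Augment Depot→Jct2→Y2→Port: bottleneck 7, flow now 9.
Augment Depot→Jct2→Y3→Port: bottleneck 1, flow now 10.
Augment Depot→HubC→Y3→Port: bottleneck 4, flow now 14.
Augment Depot→Y1→HubB→Y3→Port: bottleneck 6, flow now 20.
No augmenting path remains; maximum flow = 20.
By max-flow min-cut, the minimum cut capacity equals the max flow.
In the residual graph, reachable from Depot: {Depot, Y1, Jct2, HubC, Y3, HubB}.
Min-cut edges: Jct2→Y2 (7), Y3→Port (11), HubB→Port (2); capacity 7 + 11 + 2 = 20.

20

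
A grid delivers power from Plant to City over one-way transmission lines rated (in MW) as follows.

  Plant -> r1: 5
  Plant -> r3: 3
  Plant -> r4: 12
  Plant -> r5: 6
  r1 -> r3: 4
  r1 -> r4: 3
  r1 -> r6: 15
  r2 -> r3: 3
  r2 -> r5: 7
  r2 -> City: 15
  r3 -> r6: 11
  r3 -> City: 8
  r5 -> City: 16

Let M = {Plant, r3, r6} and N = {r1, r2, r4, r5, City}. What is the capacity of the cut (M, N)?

31

Edges leaving {Plant, r3, r6}: Plant→r1 (5), Plant→r4 (12), Plant→r5 (6), r3→City (8).
Cut capacity = 5 + 12 + 6 + 8 = 31.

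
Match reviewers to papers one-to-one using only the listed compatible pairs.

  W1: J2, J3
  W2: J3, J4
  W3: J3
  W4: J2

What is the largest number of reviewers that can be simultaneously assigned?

Unit-capacity flow: source→left, listed edges, right→sink; max matching = max flow.
Augmenting path W1→J2 (+1); matched 1.
Augmenting path W2→J3 (+1); matched 2.
Augmenting path W3→J3→W2→J4 (+1); matched 3.
No augmenting path remains; maximum matching = 3.
König certificate: {W2, J2, J3} is a vertex cover of size 3 (every listed pair touches it), so no matching can be larger.

3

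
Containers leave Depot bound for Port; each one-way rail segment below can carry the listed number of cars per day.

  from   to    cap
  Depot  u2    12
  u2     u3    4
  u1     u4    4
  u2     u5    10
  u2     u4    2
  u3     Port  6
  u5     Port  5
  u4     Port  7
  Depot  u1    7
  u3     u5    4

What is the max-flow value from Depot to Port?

Augment Depot→u1→u4→Port: bottleneck 4, flow now 4.
Augment Depot→u2→u3→Port: bottleneck 4, flow now 8.
Augment Depot→u2→u4→Port: bottleneck 2, flow now 10.
Augment Depot→u2→u5→Port: bottleneck 5, flow now 15.
No augmenting path remains; maximum flow = 15.
In the residual graph, reachable from Depot: {Depot, u1, u2, u5}.
Min-cut edges: u1→u4 (4), u2→u3 (4), u2→u4 (2), u5→Port (5); capacity 4 + 4 + 2 + 5 = 15.
This cut is saturated, so no flow can exceed 15.

15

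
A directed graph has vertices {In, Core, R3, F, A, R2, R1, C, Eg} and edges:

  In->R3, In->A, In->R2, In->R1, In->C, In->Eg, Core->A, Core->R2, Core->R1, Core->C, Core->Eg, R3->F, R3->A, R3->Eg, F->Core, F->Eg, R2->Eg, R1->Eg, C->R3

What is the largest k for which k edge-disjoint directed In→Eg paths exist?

5

Assign every edge capacity 1; by Menger, the answer equals the max flow.
Path In→Eg (+1); total 1.
Path In→R3→Eg (+1); total 2.
Path In→R2→Eg (+1); total 3.
Path In→R1→Eg (+1); total 4.
Path In→C→R3→F→Eg (+1); total 5.
No residual In→Eg path; max flow = 5.
Certifying cut of size 5: {In→C, In→Eg, In→R1, In→R2, In→R3}.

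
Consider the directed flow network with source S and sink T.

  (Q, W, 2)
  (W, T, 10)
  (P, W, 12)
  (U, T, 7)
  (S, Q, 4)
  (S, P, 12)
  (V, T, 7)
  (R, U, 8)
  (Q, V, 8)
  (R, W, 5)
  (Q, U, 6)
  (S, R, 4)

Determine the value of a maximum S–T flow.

18

Augment S→P→W→T: bottleneck 10, flow now 10.
Augment S→Q→U→T: bottleneck 4, flow now 14.
Augment S→R→U→T: bottleneck 3, flow now 17.
Augment S→R→U→Q→V→T: bottleneck 1, flow now 18. (uses reverse residual edge)
No augmenting path remains; maximum flow = 18.
In the residual graph, reachable from S: {S, P, W}.
Min-cut edges: S→Q (4), S→R (4), W→T (10); capacity 4 + 4 + 10 = 18.
This cut is saturated, so no flow can exceed 18.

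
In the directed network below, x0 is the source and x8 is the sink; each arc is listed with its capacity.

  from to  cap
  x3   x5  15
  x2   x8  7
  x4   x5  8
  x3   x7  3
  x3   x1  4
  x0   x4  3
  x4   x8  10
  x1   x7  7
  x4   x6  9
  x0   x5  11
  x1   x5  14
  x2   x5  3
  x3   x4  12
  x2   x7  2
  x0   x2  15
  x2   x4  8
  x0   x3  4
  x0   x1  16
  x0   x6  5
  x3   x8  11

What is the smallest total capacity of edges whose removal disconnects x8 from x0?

21

Augment x0→x2→x8: bottleneck 7, flow now 7.
Augment x0→x3→x8: bottleneck 4, flow now 11.
Augment x0→x4→x8: bottleneck 3, flow now 14.
Augment x0→x2→x4→x8: bottleneck 7, flow now 21.
No augmenting path remains; maximum flow = 21.
By max-flow min-cut, the minimum cut capacity equals the max flow.
In the residual graph, reachable from x0: {x0, x1, x2, x4, x5, x6, x7}.
Min-cut edges: x0→x3 (4), x2→x8 (7), x4→x8 (10); capacity 4 + 7 + 10 = 21.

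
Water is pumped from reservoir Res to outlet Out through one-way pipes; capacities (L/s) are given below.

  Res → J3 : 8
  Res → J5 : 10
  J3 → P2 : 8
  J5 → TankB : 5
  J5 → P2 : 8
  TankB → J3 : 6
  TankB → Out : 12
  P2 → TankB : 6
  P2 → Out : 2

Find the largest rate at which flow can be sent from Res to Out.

Augment Res→J3→P2→Out: bottleneck 2, flow now 2.
Augment Res→J5→TankB→Out: bottleneck 5, flow now 7.
Augment Res→J3→P2→TankB→Out: bottleneck 6, flow now 13.
No augmenting path remains; maximum flow = 13.
In the residual graph, reachable from Res: {Res, J3, J5, P2}.
Min-cut edges: J5→TankB (5), P2→TankB (6), P2→Out (2); capacity 5 + 6 + 2 = 13.
This cut is saturated, so no flow can exceed 13.

13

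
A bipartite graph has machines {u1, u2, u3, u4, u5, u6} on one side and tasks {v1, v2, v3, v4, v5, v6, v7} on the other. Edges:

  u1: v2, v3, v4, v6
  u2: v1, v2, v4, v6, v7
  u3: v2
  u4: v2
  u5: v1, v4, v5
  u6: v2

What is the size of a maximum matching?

Unit-capacity flow: source→left, listed edges, right→sink; max matching = max flow.
Augmenting path u1→v2 (+1); matched 1.
Augmenting path u2→v1 (+1); matched 2.
Augmenting path u5→v4 (+1); matched 3.
Augmenting path u3→v2→u1→v3 (+1); matched 4.
No augmenting path remains; maximum matching = 4.
König certificate: {u1, u2, u5, v2} is a vertex cover of size 4 (every listed pair touches it), so no matching can be larger.

4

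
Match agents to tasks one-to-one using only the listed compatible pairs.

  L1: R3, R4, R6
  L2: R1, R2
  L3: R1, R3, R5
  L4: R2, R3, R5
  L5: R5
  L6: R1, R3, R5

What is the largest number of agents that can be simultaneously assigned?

5

Unit-capacity flow: source→left, listed edges, right→sink; max matching = max flow.
Augmenting path L1→R3 (+1); matched 1.
Augmenting path L2→R1 (+1); matched 2.
Augmenting path L3→R5 (+1); matched 3.
Augmenting path L4→R2 (+1); matched 4.
Augmenting path L6→R3→L1→R4 (+1); matched 5.
No augmenting path remains; maximum matching = 5.
König certificate: {L1, R1, R2, R3, R5} is a vertex cover of size 5 (every listed pair touches it), so no matching can be larger.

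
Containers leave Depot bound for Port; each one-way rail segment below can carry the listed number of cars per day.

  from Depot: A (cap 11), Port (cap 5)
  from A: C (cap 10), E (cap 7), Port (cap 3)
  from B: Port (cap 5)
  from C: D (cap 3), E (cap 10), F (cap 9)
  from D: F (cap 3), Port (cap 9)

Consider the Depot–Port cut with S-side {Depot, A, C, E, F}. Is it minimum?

Given cut capacity: 5 + 3 + 3 = 11.
Augment Depot→Port: bottleneck 5, flow now 5.
Augment Depot→A→Port: bottleneck 3, flow now 8.
Augment Depot→A→C→D→Port: bottleneck 3, flow now 11.
No augmenting path remains; maximum flow = 11.
Cut capacity 11 equals the max flow, so it is a minimum cut.

Yes — it is a minimum cut (capacity 11).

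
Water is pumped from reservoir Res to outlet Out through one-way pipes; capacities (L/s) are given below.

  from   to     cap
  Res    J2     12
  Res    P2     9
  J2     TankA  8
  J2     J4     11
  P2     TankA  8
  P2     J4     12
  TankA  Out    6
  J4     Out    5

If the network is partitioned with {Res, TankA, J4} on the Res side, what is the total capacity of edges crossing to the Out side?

32

Edges leaving {Res, TankA, J4}: Res→J2 (12), Res→P2 (9), TankA→Out (6), J4→Out (5).
Cut capacity = 12 + 9 + 6 + 5 = 32.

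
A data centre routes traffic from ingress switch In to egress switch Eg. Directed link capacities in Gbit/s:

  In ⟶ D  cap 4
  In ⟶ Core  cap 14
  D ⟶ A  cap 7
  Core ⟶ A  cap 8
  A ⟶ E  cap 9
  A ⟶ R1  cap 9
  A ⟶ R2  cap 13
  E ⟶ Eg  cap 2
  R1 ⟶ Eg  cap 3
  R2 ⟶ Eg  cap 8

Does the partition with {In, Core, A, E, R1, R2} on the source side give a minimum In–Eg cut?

No — its capacity is 17, but the minimum cut has capacity 12.

Given cut capacity: 4 + 2 + 3 + 8 = 17.
Augment In→D→A→E→Eg: bottleneck 2, flow now 2.
Augment In→D→A→R1→Eg: bottleneck 2, flow now 4.
Augment In→Core→A→R1→Eg: bottleneck 1, flow now 5.
Augment In→Core→A→R2→Eg: bottleneck 7, flow now 12.
No augmenting path remains; maximum flow = 12.
In the residual graph, reachable from In: {In, Core}.
Min-cut edges: In→D (4), Core→A (8); capacity 4 + 8 = 12.
Cut capacity 17 exceeds the max flow 12, so it is not minimum.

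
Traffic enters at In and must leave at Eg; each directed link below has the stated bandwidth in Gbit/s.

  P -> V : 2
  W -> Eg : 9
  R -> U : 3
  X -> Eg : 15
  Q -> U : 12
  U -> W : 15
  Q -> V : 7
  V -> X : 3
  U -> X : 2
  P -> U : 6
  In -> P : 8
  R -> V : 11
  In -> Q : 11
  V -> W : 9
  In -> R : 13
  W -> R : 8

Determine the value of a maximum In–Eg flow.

14

Augment In→P→U→W→Eg: bottleneck 6, flow now 6.
Augment In→P→V→W→Eg: bottleneck 2, flow now 8.
Augment In→Q→U→W→Eg: bottleneck 1, flow now 9.
Augment In→Q→U→X→Eg: bottleneck 2, flow now 11.
Augment In→Q→V→X→Eg: bottleneck 3, flow now 14.
No augmenting path remains; maximum flow = 14.
In the residual graph, reachable from In: {In, P, Q, R, U, V, W}.
Min-cut edges: U→X (2), V→X (3), W→Eg (9); capacity 2 + 3 + 9 = 14.
This cut is saturated, so no flow can exceed 14.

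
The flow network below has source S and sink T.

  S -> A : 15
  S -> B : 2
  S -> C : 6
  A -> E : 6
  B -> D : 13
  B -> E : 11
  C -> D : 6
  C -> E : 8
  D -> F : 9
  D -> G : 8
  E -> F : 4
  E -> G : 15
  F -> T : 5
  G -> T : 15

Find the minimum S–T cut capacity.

14

Augment S→A→E→F→T: bottleneck 4, flow now 4.
Augment S→A→E→G→T: bottleneck 2, flow now 6.
Augment S→B→D→F→T: bottleneck 1, flow now 7.
Augment S→B→D→G→T: bottleneck 1, flow now 8.
Augment S→C→D→G→T: bottleneck 6, flow now 14.
No augmenting path remains; maximum flow = 14.
By max-flow min-cut, the minimum cut capacity equals the max flow.
In the residual graph, reachable from S: {S, A}.
Min-cut edges: S→B (2), S→C (6), A→E (6); capacity 2 + 6 + 6 = 14.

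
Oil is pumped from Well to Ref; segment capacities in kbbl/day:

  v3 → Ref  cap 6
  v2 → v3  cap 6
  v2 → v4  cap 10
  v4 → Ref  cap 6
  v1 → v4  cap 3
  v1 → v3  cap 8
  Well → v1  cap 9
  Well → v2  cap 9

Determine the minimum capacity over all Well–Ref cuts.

12

Augment Well→v1→v3→Ref: bottleneck 6, flow now 6.
Augment Well→v1→v4→Ref: bottleneck 3, flow now 9.
Augment Well→v2→v4→Ref: bottleneck 3, flow now 12.
No augmenting path remains; maximum flow = 12.
By max-flow min-cut, the minimum cut capacity equals the max flow.
In the residual graph, reachable from Well: {Well, v1, v2, v3, v4}.
Min-cut edges: v3→Ref (6), v4→Ref (6); capacity 6 + 6 = 12.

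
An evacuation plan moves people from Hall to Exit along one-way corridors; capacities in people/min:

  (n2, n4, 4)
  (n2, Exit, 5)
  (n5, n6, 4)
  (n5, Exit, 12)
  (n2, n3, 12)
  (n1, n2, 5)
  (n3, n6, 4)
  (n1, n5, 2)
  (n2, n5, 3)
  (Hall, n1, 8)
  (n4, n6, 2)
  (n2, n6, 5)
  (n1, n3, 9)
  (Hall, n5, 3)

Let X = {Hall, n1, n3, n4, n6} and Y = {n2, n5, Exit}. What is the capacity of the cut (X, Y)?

Edges leaving {Hall, n1, n3, n4, n6}: Hall→n5 (3), n1→n2 (5), n1→n5 (2).
Cut capacity = 3 + 5 + 2 = 10.

10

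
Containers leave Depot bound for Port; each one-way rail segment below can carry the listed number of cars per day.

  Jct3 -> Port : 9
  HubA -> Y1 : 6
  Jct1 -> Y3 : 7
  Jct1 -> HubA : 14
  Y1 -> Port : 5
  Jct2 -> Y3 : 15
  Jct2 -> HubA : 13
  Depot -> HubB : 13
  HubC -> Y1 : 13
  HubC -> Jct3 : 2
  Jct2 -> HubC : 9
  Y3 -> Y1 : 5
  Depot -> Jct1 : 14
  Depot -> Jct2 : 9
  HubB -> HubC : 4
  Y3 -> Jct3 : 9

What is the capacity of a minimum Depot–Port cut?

14

Augment Depot→HubB→HubC→Y1→Port: bottleneck 4, flow now 4.
Augment Depot→Jct2→Y3→Y1→Port: bottleneck 1, flow now 5.
Augment Depot→Jct2→Y3→Jct3→Port: bottleneck 8, flow now 13.
Augment Depot→Jct1→Y3→Jct3→Port: bottleneck 1, flow now 14.
No augmenting path remains; maximum flow = 14.
By max-flow min-cut, the minimum cut capacity equals the max flow.
In the residual graph, reachable from Depot: {Depot, HubB, Jct2, Jct1, Y3, HubA, HubC, Y1, Jct3}.
Min-cut edges: Y1→Port (5), Jct3→Port (9); capacity 5 + 9 = 14.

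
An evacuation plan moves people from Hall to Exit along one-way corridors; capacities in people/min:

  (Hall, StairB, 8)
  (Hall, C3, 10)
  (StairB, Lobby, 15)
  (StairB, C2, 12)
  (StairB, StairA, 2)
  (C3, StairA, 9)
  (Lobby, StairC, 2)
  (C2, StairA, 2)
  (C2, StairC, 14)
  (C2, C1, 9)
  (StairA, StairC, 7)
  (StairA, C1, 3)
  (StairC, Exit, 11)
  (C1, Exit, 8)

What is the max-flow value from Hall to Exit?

Augment Hall→StairB→Lobby→StairC→Exit: bottleneck 2, flow now 2.
Augment Hall→StairB→C2→StairC→Exit: bottleneck 6, flow now 8.
Augment Hall→C3→StairA→StairC→Exit: bottleneck 3, flow now 11.
Augment Hall→C3→StairA→C1→Exit: bottleneck 3, flow now 14.
Augment Hall→C3→StairA→StairC→C2→C1→Exit: bottleneck 3, flow now 17. (uses reverse residual edge)
No augmenting path remains; maximum flow = 17.
In the residual graph, reachable from Hall: {Hall, C3}.
Min-cut edges: Hall→StairB (8), C3→StairA (9); capacity 8 + 9 = 17.
This cut is saturated, so no flow can exceed 17.

17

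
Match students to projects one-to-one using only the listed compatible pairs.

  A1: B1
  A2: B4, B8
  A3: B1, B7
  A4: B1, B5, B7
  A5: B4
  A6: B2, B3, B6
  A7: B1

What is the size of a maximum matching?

6

Unit-capacity flow: source→left, listed edges, right→sink; max matching = max flow.
Augmenting path A1→B1 (+1); matched 1.
Augmenting path A2→B4 (+1); matched 2.
Augmenting path A3→B7 (+1); matched 3.
Augmenting path A4→B5 (+1); matched 4.
Augmenting path A6→B2 (+1); matched 5.
Augmenting path A5→B4→A2→B8 (+1); matched 6.
No augmenting path remains; maximum matching = 6.
König certificate: {A2, A3, A4, A5, A6, B1} is a vertex cover of size 6 (every listed pair touches it), so no matching can be larger.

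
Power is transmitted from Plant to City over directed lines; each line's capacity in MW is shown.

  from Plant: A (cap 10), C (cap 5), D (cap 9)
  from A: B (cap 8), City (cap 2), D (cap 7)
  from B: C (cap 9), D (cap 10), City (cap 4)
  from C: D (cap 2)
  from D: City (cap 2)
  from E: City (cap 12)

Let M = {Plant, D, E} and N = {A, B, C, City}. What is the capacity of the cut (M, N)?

29

Edges leaving {Plant, D, E}: Plant→A (10), Plant→C (5), D→City (2), E→City (12).
Cut capacity = 10 + 5 + 2 + 12 = 29.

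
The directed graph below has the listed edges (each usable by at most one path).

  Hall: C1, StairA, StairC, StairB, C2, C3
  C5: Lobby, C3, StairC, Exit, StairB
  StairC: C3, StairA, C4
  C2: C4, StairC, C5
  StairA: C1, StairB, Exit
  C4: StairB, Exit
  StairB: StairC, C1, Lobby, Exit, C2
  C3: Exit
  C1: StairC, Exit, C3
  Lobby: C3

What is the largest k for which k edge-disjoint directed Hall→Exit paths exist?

6

Assign every edge capacity 1; by Menger, the answer equals the max flow.
Path Hall→StairA→Exit (+1); total 1.
Path Hall→StairB→Exit (+1); total 2.
Path Hall→C1→Exit (+1); total 3.
Path Hall→C3→Exit (+1); total 4.
Path Hall→C2→C5→Exit (+1); total 5.
Path Hall→StairC→C4→Exit (+1); total 6.
No residual Hall→Exit path; max flow = 6.
Certifying cut of size 6: {Hall→C1, Hall→C2, Hall→C3, Hall→StairA, Hall→StairB, Hall→StairC}.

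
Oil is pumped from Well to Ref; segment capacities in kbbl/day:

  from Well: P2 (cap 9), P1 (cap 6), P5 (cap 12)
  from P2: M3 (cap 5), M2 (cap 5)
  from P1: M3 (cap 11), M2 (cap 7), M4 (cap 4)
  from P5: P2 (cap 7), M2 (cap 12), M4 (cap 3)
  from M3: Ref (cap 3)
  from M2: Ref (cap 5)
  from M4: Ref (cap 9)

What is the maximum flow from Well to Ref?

Augment Well→P2→M3→Ref: bottleneck 3, flow now 3.
Augment Well→P2→M2→Ref: bottleneck 5, flow now 8.
Augment Well→P1→M4→Ref: bottleneck 4, flow now 12.
Augment Well→P5→M4→Ref: bottleneck 3, flow now 15.
No augmenting path remains; maximum flow = 15.
In the residual graph, reachable from Well: {Well, P2, P1, P5, M3, M2}.
Min-cut edges: P1→M4 (4), P5→M4 (3), M3→Ref (3), M2→Ref (5); capacity 4 + 3 + 3 + 5 = 15.
This cut is saturated, so no flow can exceed 15.

15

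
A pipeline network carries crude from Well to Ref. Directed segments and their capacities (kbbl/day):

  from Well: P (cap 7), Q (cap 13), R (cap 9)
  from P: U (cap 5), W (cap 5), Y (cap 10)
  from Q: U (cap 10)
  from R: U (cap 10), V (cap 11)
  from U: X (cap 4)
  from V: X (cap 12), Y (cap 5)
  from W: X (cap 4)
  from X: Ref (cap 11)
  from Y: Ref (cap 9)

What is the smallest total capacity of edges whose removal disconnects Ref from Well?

20

Augment Well→P→Y→Ref: bottleneck 7, flow now 7.
Augment Well→Q→U→X→Ref: bottleneck 4, flow now 11.
Augment Well→R→V→X→Ref: bottleneck 7, flow now 18.
Augment Well→R→V→Y→Ref: bottleneck 2, flow now 20.
No augmenting path remains; maximum flow = 20.
By max-flow min-cut, the minimum cut capacity equals the max flow.
In the residual graph, reachable from Well: {Well, Q, U}.
Min-cut edges: Well→P (7), Well→R (9), U→X (4); capacity 7 + 9 + 4 = 20.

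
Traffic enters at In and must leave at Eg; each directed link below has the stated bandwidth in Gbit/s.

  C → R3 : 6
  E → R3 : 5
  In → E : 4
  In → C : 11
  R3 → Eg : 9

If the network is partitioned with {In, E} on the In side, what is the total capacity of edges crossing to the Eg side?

16

Edges leaving {In, E}: In→C (11), E→R3 (5).
Cut capacity = 11 + 5 = 16.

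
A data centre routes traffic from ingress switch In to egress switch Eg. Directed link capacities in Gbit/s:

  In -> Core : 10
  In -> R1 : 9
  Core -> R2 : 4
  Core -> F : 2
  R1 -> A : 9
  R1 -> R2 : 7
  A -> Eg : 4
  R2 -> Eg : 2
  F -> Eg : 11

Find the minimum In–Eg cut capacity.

Augment In→Core→R2→Eg: bottleneck 2, flow now 2.
Augment In→Core→F→Eg: bottleneck 2, flow now 4.
Augment In→R1→A→Eg: bottleneck 4, flow now 8.
No augmenting path remains; maximum flow = 8.
By max-flow min-cut, the minimum cut capacity equals the max flow.
In the residual graph, reachable from In: {In, Core, R1, A, R2}.
Min-cut edges: Core→F (2), A→Eg (4), R2→Eg (2); capacity 2 + 4 + 2 = 8.

8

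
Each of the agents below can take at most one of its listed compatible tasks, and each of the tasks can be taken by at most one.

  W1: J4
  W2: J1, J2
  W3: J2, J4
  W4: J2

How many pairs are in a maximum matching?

Unit-capacity flow: source→left, listed edges, right→sink; max matching = max flow.
Augmenting path W1→J4 (+1); matched 1.
Augmenting path W2→J1 (+1); matched 2.
Augmenting path W3→J2 (+1); matched 3.
No augmenting path remains; maximum matching = 3.
König certificate: {W2, J2, J4} is a vertex cover of size 3 (every listed pair touches it), so no matching can be larger.

3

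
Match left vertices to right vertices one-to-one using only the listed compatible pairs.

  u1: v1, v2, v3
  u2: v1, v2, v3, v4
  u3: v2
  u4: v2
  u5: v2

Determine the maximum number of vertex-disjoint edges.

Unit-capacity flow: source→left, listed edges, right→sink; max matching = max flow.
Augmenting path u1→v1 (+1); matched 1.
Augmenting path u2→v2 (+1); matched 2.
Augmenting path u3→v2→u2→v3 (+1); matched 3.
No augmenting path remains; maximum matching = 3.
König certificate: {u1, u2, v2} is a vertex cover of size 3 (every listed pair touches it), so no matching can be larger.

3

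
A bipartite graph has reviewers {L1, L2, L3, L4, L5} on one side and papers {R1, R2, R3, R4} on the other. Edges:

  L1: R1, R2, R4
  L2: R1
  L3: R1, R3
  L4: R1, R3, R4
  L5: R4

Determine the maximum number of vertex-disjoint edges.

Unit-capacity flow: source→left, listed edges, right→sink; max matching = max flow.
Augmenting path L1→R1 (+1); matched 1.
Augmenting path L3→R3 (+1); matched 2.
Augmenting path L4→R4 (+1); matched 3.
Augmenting path L2→R1→L1→R2 (+1); matched 4.
No augmenting path remains; maximum matching = 4.
König certificate: {L1, R1, R3, R4} is a vertex cover of size 4 (every listed pair touches it), so no matching can be larger.

4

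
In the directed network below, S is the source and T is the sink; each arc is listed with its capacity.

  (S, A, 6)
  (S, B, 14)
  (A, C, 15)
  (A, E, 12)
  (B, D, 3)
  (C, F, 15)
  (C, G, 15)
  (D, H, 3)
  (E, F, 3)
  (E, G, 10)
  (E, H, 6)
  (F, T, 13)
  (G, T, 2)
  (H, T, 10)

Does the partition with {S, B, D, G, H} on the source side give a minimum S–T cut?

Given cut capacity: 6 + 2 + 10 = 18.
Augment S→A→C→F→T: bottleneck 6, flow now 6.
Augment S→B→D→H→T: bottleneck 3, flow now 9.
No augmenting path remains; maximum flow = 9.
In the residual graph, reachable from S: {S, B}.
Min-cut edges: S→A (6), B→D (3); capacity 6 + 3 = 9.
Cut capacity 18 exceeds the max flow 9, so it is not minimum.

No — its capacity is 18, but the minimum cut has capacity 9.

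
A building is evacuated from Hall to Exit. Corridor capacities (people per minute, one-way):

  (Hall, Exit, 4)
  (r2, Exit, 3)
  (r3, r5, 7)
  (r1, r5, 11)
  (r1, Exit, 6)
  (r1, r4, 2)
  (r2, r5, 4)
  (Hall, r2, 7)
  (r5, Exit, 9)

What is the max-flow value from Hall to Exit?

11

Augment Hall→Exit: bottleneck 4, flow now 4.
Augment Hall→r2→Exit: bottleneck 3, flow now 7.
Augment Hall→r2→r5→Exit: bottleneck 4, flow now 11.
No augmenting path remains; maximum flow = 11.
In the residual graph, reachable from Hall: {Hall}.
Min-cut edges: Hall→r2 (7), Hall→Exit (4); capacity 7 + 4 = 11.
This cut is saturated, so no flow can exceed 11.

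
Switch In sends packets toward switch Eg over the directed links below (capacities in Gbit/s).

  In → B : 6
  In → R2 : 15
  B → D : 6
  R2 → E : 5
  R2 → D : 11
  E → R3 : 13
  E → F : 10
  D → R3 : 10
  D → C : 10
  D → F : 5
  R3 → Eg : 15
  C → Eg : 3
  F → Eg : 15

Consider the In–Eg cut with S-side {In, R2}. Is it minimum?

Given cut capacity: 6 + 5 + 11 = 22.
Augment In→B→D→R3→Eg: bottleneck 6, flow now 6.
Augment In→R2→E→R3→Eg: bottleneck 5, flow now 11.
Augment In→R2→D→R3→Eg: bottleneck 4, flow now 15.
Augment In→R2→D→C→Eg: bottleneck 3, flow now 18.
Augment In→R2→D→F→Eg: bottleneck 3, flow now 21.
No augmenting path remains; maximum flow = 21.
In the residual graph, reachable from In: {In}.
Min-cut edges: In→B (6), In→R2 (15); capacity 6 + 15 = 21.
Cut capacity 22 exceeds the max flow 21, so it is not minimum.

No — its capacity is 22, but the minimum cut has capacity 21.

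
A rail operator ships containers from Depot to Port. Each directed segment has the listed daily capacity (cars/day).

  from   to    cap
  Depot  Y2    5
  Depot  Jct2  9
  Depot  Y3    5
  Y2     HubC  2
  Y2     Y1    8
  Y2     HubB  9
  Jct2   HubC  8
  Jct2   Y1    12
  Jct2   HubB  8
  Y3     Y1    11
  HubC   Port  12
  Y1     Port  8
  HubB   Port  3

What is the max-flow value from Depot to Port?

19

Augment Depot→Y2→HubC→Port: bottleneck 2, flow now 2.
Augment Depot→Y2→Y1→Port: bottleneck 3, flow now 5.
Augment Depot→Jct2→HubC→Port: bottleneck 8, flow now 13.
Augment Depot→Jct2→Y1→Port: bottleneck 1, flow now 14.
Augment Depot→Y3→Y1→Port: bottleneck 4, flow now 18.
Augment Depot→Y3→Y1→Y2→HubB→Port: bottleneck 1, flow now 19. (uses reverse residual edge)
No augmenting path remains; maximum flow = 19.
In the residual graph, reachable from Depot: {Depot}.
Min-cut edges: Depot→Y2 (5), Depot→Jct2 (9), Depot→Y3 (5); capacity 5 + 9 + 5 = 19.
This cut is saturated, so no flow can exceed 19.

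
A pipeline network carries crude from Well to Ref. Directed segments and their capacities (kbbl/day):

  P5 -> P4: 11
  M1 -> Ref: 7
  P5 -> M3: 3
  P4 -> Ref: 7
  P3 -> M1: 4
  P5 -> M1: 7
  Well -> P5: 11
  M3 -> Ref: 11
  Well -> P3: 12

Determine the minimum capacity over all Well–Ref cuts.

15

Augment Well→P5→M3→Ref: bottleneck 3, flow now 3.
Augment Well→P5→M1→Ref: bottleneck 7, flow now 10.
Augment Well→P5→P4→Ref: bottleneck 1, flow now 11.
Augment Well→P3→M1→P5→P4→Ref: bottleneck 4, flow now 15. (uses reverse residual edge)
No augmenting path remains; maximum flow = 15.
By max-flow min-cut, the minimum cut capacity equals the max flow.
In the residual graph, reachable from Well: {Well, P3}.
Min-cut edges: Well→P5 (11), P3→M1 (4); capacity 11 + 4 = 15.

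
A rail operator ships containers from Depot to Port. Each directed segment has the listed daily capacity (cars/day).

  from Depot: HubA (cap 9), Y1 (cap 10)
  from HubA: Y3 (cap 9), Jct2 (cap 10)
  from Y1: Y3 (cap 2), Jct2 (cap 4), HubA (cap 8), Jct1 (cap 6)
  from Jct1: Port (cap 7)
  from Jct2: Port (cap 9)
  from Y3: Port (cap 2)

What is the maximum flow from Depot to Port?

Augment Depot→HubA→Jct2→Port: bottleneck 9, flow now 9.
Augment Depot→Y1→Jct1→Port: bottleneck 6, flow now 15.
Augment Depot→Y1→Y3→Port: bottleneck 2, flow now 17.
No augmenting path remains; maximum flow = 17.
In the residual graph, reachable from Depot: {Depot, HubA, Y1, Jct2, Y3}.
Min-cut edges: Y1→Jct1 (6), Jct2→Port (9), Y3→Port (2); capacity 6 + 9 + 2 = 17.
This cut is saturated, so no flow can exceed 17.

17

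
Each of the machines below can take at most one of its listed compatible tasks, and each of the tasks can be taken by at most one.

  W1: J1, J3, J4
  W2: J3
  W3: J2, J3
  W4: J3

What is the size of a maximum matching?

3

Unit-capacity flow: source→left, listed edges, right→sink; max matching = max flow.
Augmenting path W1→J1 (+1); matched 1.
Augmenting path W2→J3 (+1); matched 2.
Augmenting path W3→J2 (+1); matched 3.
No augmenting path remains; maximum matching = 3.
König certificate: {W1, W3, J3} is a vertex cover of size 3 (every listed pair touches it), so no matching can be larger.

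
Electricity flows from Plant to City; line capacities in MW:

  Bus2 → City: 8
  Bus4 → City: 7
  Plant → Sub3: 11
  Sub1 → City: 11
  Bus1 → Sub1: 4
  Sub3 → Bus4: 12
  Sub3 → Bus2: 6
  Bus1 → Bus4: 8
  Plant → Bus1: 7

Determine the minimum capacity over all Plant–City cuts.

17

Augment Plant→Bus1→Bus4→City: bottleneck 7, flow now 7.
Augment Plant→Sub3→Bus2→City: bottleneck 6, flow now 13.
Augment Plant→Sub3→Bus4→Bus1→Sub1→City: bottleneck 4, flow now 17. (uses reverse residual edge)
No augmenting path remains; maximum flow = 17.
By max-flow min-cut, the minimum cut capacity equals the max flow.
In the residual graph, reachable from Plant: {Plant, Bus1, Sub3, Bus4}.
Min-cut edges: Bus1→Sub1 (4), Sub3→Bus2 (6), Bus4→City (7); capacity 4 + 6 + 7 = 17.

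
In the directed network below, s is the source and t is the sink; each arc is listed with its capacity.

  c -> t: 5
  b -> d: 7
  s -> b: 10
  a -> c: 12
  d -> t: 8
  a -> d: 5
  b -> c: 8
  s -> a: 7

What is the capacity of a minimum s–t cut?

13

Augment s→a→c→t: bottleneck 5, flow now 5.
Augment s→a→d→t: bottleneck 2, flow now 7.
Augment s→b→d→t: bottleneck 6, flow now 13.
No augmenting path remains; maximum flow = 13.
By max-flow min-cut, the minimum cut capacity equals the max flow.
In the residual graph, reachable from s: {s, a, b, c, d}.
Min-cut edges: c→t (5), d→t (8); capacity 5 + 8 = 13.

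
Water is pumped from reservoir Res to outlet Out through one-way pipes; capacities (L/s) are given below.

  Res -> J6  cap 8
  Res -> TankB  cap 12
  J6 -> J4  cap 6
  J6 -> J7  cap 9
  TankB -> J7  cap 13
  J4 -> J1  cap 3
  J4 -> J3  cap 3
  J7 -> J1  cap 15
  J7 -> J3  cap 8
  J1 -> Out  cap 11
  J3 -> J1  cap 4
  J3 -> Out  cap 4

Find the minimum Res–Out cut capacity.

Augment Res→J6→J4→J1→Out: bottleneck 3, flow now 3.
Augment Res→J6→J4→J3→Out: bottleneck 3, flow now 6.
Augment Res→J6→J7→J1→Out: bottleneck 2, flow now 8.
Augment Res→TankB→J7→J1→Out: bottleneck 6, flow now 14.
Augment Res→TankB→J7→J3→Out: bottleneck 1, flow now 15.
No augmenting path remains; maximum flow = 15.
By max-flow min-cut, the minimum cut capacity equals the max flow.
In the residual graph, reachable from Res: {Res, J6, TankB, J4, J7, J1, J3}.
Min-cut edges: J1→Out (11), J3→Out (4); capacity 11 + 4 = 15.

15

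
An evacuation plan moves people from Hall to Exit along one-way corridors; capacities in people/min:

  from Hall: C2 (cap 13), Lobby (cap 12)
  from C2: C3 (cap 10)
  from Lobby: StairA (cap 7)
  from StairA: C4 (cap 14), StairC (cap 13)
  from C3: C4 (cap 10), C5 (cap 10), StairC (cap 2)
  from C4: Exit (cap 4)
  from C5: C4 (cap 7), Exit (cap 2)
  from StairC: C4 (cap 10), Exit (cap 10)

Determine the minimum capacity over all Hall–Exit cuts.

Augment Hall→C2→C3→C4→Exit: bottleneck 4, flow now 4.
Augment Hall→C2→C3→C5→Exit: bottleneck 2, flow now 6.
Augment Hall→C2→C3→StairC→Exit: bottleneck 2, flow now 8.
Augment Hall→Lobby→StairA→StairC→Exit: bottleneck 7, flow now 15.
No augmenting path remains; maximum flow = 15.
By max-flow min-cut, the minimum cut capacity equals the max flow.
In the residual graph, reachable from Hall: {Hall, C2, Lobby, C3, C4, C5}.
Min-cut edges: Lobby→StairA (7), C3→StairC (2), C4→Exit (4), C5→Exit (2); capacity 7 + 2 + 4 + 2 = 15.

15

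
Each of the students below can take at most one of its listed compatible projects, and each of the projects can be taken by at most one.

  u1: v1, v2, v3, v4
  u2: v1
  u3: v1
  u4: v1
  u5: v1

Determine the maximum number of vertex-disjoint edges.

Unit-capacity flow: source→left, listed edges, right→sink; max matching = max flow.
Augmenting path u1→v1 (+1); matched 1.
Augmenting path u2→v1→u1→v2 (+1); matched 2.
No augmenting path remains; maximum matching = 2.
König certificate: {u1, v1} is a vertex cover of size 2 (every listed pair touches it), so no matching can be larger.

2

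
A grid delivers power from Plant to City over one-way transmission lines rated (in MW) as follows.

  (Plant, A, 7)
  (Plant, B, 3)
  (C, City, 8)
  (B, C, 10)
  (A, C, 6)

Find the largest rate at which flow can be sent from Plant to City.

Augment Plant→A→C→City: bottleneck 6, flow now 6.
Augment Plant→B→C→City: bottleneck 2, flow now 8.
No augmenting path remains; maximum flow = 8.
In the residual graph, reachable from Plant: {Plant, A, B, C}.
Min-cut edges: C→City (8); capacity 8 = 8.
This cut is saturated, so no flow can exceed 8.

8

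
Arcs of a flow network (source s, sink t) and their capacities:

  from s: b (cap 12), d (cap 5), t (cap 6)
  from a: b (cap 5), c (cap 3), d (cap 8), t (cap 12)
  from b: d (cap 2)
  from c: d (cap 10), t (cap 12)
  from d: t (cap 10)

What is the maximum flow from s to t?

13

Augment s→t: bottleneck 6, flow now 6.
Augment s→d→t: bottleneck 5, flow now 11.
Augment s→b→d→t: bottleneck 2, flow now 13.
No augmenting path remains; maximum flow = 13.
In the residual graph, reachable from s: {s, b}.
Min-cut edges: s→d (5), s→t (6), b→d (2); capacity 5 + 6 + 2 = 13.
This cut is saturated, so no flow can exceed 13.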